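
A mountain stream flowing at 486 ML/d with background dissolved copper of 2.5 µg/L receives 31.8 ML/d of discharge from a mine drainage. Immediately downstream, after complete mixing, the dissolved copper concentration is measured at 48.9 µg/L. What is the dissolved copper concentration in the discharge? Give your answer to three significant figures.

758 µg/L

Mass balance: 486.0·2.500 + 31.80·Cₑ = 517.8·48.90
→ Cₑ = (517.8·48.90 − 486.0·2.500) / 31.80 = 758.0 µg/L.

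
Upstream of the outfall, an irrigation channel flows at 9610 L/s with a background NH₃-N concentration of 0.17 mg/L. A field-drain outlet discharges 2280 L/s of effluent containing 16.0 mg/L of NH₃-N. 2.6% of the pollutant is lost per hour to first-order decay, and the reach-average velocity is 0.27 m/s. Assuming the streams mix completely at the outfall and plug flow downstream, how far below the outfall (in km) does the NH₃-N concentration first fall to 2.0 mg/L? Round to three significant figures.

Conservation of mass: C = (9610·0.1700 + 2280·16.00) / 11890 = 38110/11890 = 3.206 mg/L.
2.6%/h lost → k = −ln(1 − 0.026) = 0.02634 h⁻¹.
Set 3.206·exp(−k·t) = 2.0 → t = ln(3.206/2.0)/k = 64460 s = 17.91 h.
Distance = v·t = 0.27·64460 = 17410 m = 17.41 km.

17.4 km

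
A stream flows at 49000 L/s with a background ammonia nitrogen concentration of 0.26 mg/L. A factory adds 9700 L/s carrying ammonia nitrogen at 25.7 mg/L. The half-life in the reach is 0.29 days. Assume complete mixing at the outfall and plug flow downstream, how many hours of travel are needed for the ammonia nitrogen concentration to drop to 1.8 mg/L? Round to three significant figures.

9.12 h

Mass balance: C = (49000·0.2600 + 9700·25.70) / 58700 = 262000/58700 = 4.464 mg/L.
Half-life 0.29 d → k = ln 2 / 0.29 = 2.390 d⁻¹.
4.464·exp(−k·t) = 1.8 → t = ln(4.464/1.8)/k = 32830 s = 9.120 h.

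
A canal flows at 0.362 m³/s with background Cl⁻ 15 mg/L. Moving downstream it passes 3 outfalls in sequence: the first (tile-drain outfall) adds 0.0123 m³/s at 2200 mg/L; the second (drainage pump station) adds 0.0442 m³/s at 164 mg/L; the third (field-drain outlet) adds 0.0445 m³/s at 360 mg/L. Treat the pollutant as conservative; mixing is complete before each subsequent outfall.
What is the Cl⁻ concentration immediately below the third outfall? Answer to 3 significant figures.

Outfall 1: combined Q = 0.3743 m³/s; C = (0.3620·15.00 + 0.01230·2200)/0.3743 = 86.80 mg/L.
Outfall 2: combined Q = 0.4185 m³/s; C = (0.3743·86.80 + 0.04420·164.0)/0.4185 = 94.96 mg/L.
Outfall 3: combined Q = 0.4630 m³/s; C = (0.4185·94.96 + 0.04450·360.0)/0.4630 = 120.4 mg/L.

120 mg/L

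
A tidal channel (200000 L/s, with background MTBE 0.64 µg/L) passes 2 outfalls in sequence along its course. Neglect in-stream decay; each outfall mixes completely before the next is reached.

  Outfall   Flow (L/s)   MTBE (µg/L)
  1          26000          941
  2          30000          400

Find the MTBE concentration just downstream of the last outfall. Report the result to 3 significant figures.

143 µg/L

After outfall 1: Q = 200000 + 26000 = 226000 L/s; C = (200000·0.6400 + 26000·941.0)/226000 = 108.8 µg/L.
After outfall 2: Q = 226000 + 30000 = 256000 L/s; C = (226000·108.8 + 30000·400.0)/256000 = 142.9 µg/L.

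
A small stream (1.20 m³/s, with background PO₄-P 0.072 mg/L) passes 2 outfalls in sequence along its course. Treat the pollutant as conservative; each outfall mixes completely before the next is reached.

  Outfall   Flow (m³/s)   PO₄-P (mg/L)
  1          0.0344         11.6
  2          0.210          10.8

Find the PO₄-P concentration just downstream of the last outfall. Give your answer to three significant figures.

Below outfall 1: Q → 1.234 m³/s, C = (1.200·0.07200 + 0.03440·11.60)/1.234 = 0.3933 mg/L.
Below outfall 2: Q → 1.444 m³/s, C = (1.234·0.3933 + 0.2100·10.80)/1.444 = 1.906 mg/L.

1.91 mg/L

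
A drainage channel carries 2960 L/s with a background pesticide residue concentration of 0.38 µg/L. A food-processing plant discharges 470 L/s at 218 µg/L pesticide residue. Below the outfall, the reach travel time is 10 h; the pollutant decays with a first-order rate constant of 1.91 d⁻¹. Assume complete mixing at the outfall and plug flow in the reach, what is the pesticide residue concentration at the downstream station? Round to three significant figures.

After mixing, C = (2960·0.3800 + 470.0·218.0) / 3430 = 103600/3430 = 30.20 µg/L.
Applying C = C₀e^(−kt): 30.20 × 0.4512 = 13.63 µg/L.

13.6 µg/L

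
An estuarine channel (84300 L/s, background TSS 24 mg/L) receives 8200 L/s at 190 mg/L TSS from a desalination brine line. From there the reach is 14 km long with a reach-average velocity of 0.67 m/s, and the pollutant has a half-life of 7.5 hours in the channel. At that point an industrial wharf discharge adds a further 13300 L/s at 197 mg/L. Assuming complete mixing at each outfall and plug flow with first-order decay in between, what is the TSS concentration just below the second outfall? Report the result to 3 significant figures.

Mixed concentration C = ΣQC/ΣQ = (84300·24.00 + 8200·190.0) / 92500 = 3581000/92500 = 38.72 mg/L; combined flow 92500 L/s.
Travel time t = 14·1000 / 0.67 = 20900 s = 5.804 h.
Half-life 7.5 h → k = ln 2 / 7.5 = 0.09242 h⁻¹ = 2.218 d⁻¹.
After decay, C = 38.72 × e^(−kt) = 38.72 × 0.5848 = 22.64 mg/L.
At the second outfall, C = (92500·22.64 + 13300·197.0) / (92500 + 13300) = 44.56 mg/L.

44.6 mg/L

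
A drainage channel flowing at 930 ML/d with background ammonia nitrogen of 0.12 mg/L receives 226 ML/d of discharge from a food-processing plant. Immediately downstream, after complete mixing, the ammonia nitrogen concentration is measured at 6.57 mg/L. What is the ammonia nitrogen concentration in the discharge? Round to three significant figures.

Mass balance: 930.0·0.1200 + 226.0·Cₑ = 1156·6.570
→ Cₑ = (1156·6.570 − 930.0·0.1200) / 226.0 = 33.11 mg/L.

33.1 mg/L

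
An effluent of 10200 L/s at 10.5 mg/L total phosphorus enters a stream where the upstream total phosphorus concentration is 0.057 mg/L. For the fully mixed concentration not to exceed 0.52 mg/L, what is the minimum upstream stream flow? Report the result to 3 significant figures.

220000 L/s

Set C_mix = 0.52: (Q·0.05700 + 10200·10.50) / (Q + 10200) = 0.52
→ Q = 10200·(10.50 − 0.52)/(0.52 − 0.05700) = 219900 L/s.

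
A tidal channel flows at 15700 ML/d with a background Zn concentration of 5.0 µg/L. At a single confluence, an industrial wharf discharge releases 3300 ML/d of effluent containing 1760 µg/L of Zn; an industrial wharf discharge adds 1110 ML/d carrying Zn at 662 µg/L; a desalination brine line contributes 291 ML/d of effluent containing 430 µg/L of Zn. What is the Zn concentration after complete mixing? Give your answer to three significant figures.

Flow-weighted average: C = (15700·5.000 + 3300·1760 + 1110·662.0 + 291.0·430.0) / 20400 = 6746000/20400 = 330.7 µg/L.

331 µg/L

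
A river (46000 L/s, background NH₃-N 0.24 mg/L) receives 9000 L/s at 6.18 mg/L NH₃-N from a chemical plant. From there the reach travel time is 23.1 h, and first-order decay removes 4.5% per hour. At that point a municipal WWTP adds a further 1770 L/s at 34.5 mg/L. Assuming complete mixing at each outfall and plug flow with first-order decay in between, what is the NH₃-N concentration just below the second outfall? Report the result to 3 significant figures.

After mixing, C = (46000·0.2400 + 9000·6.180) / 55000 = 66660/55000 = 1.212 mg/L; combined flow 55000 L/s.
4.5%/h lost → k = −ln(1 − 0.045) = 0.04604 h⁻¹.
Decay over the reach: 1.212·exp(−kt) = 1.212·0.3452 = 0.4184 mg/L.
Second outfall: C = (55000·0.4184 + 1770·34.50)/56770 = 1.481 mg/L.

1.48 mg/L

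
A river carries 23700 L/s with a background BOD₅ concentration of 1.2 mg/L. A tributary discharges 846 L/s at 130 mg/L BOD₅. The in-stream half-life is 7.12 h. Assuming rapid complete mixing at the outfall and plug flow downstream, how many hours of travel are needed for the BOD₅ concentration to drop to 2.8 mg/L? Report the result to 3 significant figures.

7.19 h

After mixing, C = (23700·1.200 + 846.0·130.0) / 24550 = 138400/24550 = 5.639 mg/L.
Half-life 7.12 h → k = ln 2 / 7.12 = 0.09735 h⁻¹ = 2.336 d⁻¹.
5.639·exp(−k·t) = 2.8 → t = ln(5.639/2.8)/k = 25890 s = 7.192 h.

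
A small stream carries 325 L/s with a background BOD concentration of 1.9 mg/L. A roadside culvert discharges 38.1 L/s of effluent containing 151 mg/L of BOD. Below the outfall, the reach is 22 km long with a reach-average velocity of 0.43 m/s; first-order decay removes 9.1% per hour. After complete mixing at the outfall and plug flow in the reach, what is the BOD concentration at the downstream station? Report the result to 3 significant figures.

4.52 mg/L

After mixing, C = (325.0·1.900 + 38.10·151.0) / 363.1 = 6371/363.1 = 17.55 mg/L.
Travel time t = 22·1000 / 0.43 = 51160 s = 14.21 h.
9.1%/h lost → k = −ln(1 − 0.091) = 0.09541 h⁻¹.
Decay over the reach: 17.55·exp(−kt) = 17.55·0.2577 = 4.521 mg/L.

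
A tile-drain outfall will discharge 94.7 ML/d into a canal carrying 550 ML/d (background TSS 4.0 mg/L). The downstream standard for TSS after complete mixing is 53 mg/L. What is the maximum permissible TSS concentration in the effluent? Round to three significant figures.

At the limit, (Qr·Cr + Qe·Cₑ)/(Qr + Qe) = 53:
Cₑ = (644.7·53 − 550.0·4.000) / 94.70 = 337.6 mg/L.

338 mg/L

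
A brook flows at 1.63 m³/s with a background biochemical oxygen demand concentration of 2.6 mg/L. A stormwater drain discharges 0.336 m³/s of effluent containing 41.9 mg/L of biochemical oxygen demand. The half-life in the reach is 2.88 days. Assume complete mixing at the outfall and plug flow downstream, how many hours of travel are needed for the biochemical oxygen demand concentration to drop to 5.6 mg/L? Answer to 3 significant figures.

Mass balance: C = (1.630·2.600 + 0.3360·41.90) / 1.966 = 18.32/1.966 = 9.317 mg/L.
Half-life 2.88 d → k = ln 2 / 2.88 = 0.2407 d⁻¹.
9.317·exp(−k·t) = 5.6 → t = ln(9.317/5.6)/k = 182700 s = 50.76 h.

50.8 h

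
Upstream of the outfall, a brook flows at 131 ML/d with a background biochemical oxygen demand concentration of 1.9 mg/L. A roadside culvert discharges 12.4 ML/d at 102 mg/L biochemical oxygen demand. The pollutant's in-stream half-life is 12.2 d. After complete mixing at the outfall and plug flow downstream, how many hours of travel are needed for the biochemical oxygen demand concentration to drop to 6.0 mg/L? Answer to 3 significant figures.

239 h

Flow-weighted average: C = (131.0·1.900 + 12.40·102.0) / 143.4 = 1514/143.4 = 10.56 mg/L.
Half-life 12.2 d → k = ln 2 / 12.2 = 0.05682 d⁻¹.
10.56·exp(−k·t) = 6.0 → t = ln(10.56/6.0)/k = 859100 s = 238.6 h.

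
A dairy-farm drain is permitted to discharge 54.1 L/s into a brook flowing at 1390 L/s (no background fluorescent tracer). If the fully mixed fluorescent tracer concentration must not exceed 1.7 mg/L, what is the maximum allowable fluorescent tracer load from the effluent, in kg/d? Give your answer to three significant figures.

Mass balance at the limit: 1390·0 + 54.10·Cₑ = 1444·1.7 → Cₑ = 45.38 mg/L.
54.10 L/s = 0.05410 m³/s. Load = 0.05410 m³/s × 45.38 g/m³ × 86 400 s/d = 212.1 kg/d.

212 kg/d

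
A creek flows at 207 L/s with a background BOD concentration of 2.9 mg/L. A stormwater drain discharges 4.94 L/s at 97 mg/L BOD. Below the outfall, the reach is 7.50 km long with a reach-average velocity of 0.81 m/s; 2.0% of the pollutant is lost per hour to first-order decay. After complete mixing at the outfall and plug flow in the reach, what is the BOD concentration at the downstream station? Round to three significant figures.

4.84 mg/L

After mixing, C = (207.0·2.900 + 4.940·97.00) / 211.9 = 1079/211.9 = 5.093 mg/L.
Travel time t = 7.50·1000 / 0.81 = 9259 s = 2.572 h.
2.0%/h lost → k = −ln(1 − 0.02) = 0.02020 h⁻¹.
After decay, C = 5.093 × e^(−kt) = 5.093 × 0.9494 = 4.835 mg/L.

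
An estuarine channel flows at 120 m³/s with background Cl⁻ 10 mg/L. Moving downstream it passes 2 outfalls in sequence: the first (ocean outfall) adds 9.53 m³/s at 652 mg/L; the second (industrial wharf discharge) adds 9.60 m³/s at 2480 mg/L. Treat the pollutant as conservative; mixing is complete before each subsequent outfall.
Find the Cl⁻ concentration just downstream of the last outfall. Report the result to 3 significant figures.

224 mg/L

Outfall 1: combined Q = 129.5 m³/s; C = (120.0·10.00 + 9.530·652.0)/129.5 = 57.23 mg/L.
Outfall 2: combined Q = 139.1 m³/s; C = (129.5·57.23 + 9.600·2480)/139.1 = 224.4 mg/L.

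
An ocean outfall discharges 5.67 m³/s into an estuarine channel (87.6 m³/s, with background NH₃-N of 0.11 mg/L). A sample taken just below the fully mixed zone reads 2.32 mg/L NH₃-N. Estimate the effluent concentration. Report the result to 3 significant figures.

Mass balance: 87.60·0.1100 + 5.670·Cₑ = 93.27·2.320
→ Cₑ = (93.27·2.320 − 87.60·0.1100) / 5.670 = 36.46 mg/L.

36.5 mg/L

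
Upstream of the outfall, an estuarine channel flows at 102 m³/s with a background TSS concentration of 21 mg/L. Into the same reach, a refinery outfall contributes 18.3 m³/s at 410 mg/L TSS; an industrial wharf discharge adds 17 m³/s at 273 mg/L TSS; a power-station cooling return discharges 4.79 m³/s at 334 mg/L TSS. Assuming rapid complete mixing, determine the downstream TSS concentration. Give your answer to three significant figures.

112 mg/L

Conservation of mass: C = (102.0·21.00 + 18.30·410.0 + 17.00·273.0 + 4.790·334.0) / 142.1 = 15890/142.1 = 111.8 mg/L.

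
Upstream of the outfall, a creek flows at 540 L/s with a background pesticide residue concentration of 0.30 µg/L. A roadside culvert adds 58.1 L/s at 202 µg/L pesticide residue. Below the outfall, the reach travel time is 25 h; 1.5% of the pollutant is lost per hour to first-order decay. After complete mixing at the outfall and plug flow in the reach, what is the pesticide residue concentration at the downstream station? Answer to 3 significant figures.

Flow-weighted average: C = (540.0·0.3000 + 58.10·202.0) / 598.1 = 11900/598.1 = 19.89 µg/L.
1.5%/h lost → k = −ln(1 − 0.015) = 0.01511 h⁻¹.
Decay over the reach: 19.89·exp(−kt) = 19.89·0.6853 = 13.63 µg/L.

13.6 µg/L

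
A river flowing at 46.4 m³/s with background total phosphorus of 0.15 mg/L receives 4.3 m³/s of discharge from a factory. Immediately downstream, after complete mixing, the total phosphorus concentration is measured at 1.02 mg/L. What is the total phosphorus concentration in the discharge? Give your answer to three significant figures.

Mass balance: 46.40·0.1500 + 4.300·Cₑ = 50.70·1.020
→ Cₑ = (50.70·1.020 − 46.40·0.1500) / 4.300 = 10.41 mg/L.

10.4 mg/L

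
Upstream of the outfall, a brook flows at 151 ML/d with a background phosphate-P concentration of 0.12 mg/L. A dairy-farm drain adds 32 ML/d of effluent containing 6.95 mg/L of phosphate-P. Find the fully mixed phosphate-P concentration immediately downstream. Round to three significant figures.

1.31 mg/L

Mass balance: C = (151.0·0.1200 + 32.00·6.950) / 183.0 = 240.5/183.0 = 1.314 mg/L.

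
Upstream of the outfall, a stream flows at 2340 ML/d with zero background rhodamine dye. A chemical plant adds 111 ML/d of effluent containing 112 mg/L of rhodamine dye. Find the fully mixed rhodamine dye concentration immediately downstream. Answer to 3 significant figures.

Flow-weighted average: C = (2340·0 + 111.0·112.0) / 2451 = 12430/2451 = 5.072 mg/L.

5.07 mg/L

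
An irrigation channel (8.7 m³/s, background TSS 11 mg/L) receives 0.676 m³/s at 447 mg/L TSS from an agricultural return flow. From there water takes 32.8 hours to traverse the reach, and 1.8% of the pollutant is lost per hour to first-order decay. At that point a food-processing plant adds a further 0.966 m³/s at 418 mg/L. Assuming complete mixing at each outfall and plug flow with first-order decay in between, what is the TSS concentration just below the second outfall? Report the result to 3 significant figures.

60.2 mg/L

Mass balance: C = (8.700·11.00 + 0.6760·447.0) / 9.376 = 397.9/9.376 = 42.44 mg/L; combined flow 9.376 m³/s.
1.8%/h lost → k = −ln(1 − 0.018) = 0.01816 h⁻¹.
First-order decay: C = 42.44·exp(−k·t) = 42.44·0.5511 = 23.39 mg/L.
At the second outfall, C = (9.376·23.39 + 0.9660·418.0) / (9.376 + 0.9660) = 60.25 mg/L.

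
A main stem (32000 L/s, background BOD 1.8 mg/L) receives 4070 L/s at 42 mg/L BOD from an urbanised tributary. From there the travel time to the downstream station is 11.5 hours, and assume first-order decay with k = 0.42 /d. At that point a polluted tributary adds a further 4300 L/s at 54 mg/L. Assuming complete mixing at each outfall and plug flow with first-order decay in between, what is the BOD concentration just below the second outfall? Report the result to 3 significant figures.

Mass balance: C = (32000·1.800 + 4070·42.00) / 36070 = 228500/36070 = 6.336 mg/L; combined flow 36070 L/s.
After decay, C = 6.336 × e^(−kt) = 6.336 × 0.8177 = 5.181 mg/L.
At the second outfall, C = (36070·5.181 + 4300·54.00) / (36070 + 4300) = 10.38 mg/L.

10.4 mg/L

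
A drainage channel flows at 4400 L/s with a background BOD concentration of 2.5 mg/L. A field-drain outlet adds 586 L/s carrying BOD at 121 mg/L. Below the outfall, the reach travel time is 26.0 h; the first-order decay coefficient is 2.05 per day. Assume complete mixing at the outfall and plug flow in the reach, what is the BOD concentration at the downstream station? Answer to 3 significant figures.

1.78 mg/L

Mixed concentration C = ΣQC/ΣQ = (4400·2.500 + 586.0·121.0) / 4986 = 81910/4986 = 16.43 mg/L.
First-order decay: C = 16.43·exp(−k·t) = 16.43·0.1085 = 1.783 mg/L.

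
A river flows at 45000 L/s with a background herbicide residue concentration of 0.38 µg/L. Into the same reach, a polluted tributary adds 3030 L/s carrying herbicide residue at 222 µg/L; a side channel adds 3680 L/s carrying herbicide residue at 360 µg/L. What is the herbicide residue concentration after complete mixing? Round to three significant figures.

39.0 µg/L

Conservation of mass: C = (45000·0.3800 + 3030·222.0 + 3680·360.0) / 51710 = 2015000/51710 = 38.96 µg/L.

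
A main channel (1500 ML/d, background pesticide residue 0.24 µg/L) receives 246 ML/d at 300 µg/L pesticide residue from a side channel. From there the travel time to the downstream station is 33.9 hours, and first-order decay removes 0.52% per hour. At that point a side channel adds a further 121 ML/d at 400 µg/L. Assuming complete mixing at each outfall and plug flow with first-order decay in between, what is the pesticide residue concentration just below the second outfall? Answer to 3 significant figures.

59.2 µg/L

Mass balance: C = (1500·0.2400 + 246.0·300.0) / 1746 = 74160/1746 = 42.47 µg/L; combined flow 1746 ML/d.
0.52%/h lost → k = −ln(1 − 0.0052) = 0.005214 h⁻¹.
Applying C = C₀e^(−kt): 42.47 × 0.8380 = 35.59 µg/L.
Second outfall: C = (1746·35.59 + 121.0·400.0)/1867 = 59.21 µg/L.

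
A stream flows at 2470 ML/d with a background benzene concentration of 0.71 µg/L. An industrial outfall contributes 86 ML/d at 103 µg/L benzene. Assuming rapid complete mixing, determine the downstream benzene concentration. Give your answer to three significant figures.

Conservation of mass: C = (2470·0.7100 + 86.00·103.0) / 2556 = 10610/2556 = 4.152 µg/L.

4.15 µg/L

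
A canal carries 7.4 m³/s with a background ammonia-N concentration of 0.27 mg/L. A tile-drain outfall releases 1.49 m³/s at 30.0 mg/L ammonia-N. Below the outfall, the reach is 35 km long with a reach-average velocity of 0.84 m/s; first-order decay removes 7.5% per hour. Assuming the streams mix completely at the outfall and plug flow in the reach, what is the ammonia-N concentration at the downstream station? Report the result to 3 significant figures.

Conservation of mass: C = (7.400·0.2700 + 1.490·30.00) / 8.890 = 46.70/8.890 = 5.253 mg/L.
Travel time t = 35·1000 / 0.84 = 41670 s = 11.57 h.
7.5%/h lost → k = −ln(1 − 0.075) = 0.07796 h⁻¹.
After decay, C = 5.253 × e^(−kt) = 5.253 × 0.4056 = 2.131 mg/L.

2.13 mg/L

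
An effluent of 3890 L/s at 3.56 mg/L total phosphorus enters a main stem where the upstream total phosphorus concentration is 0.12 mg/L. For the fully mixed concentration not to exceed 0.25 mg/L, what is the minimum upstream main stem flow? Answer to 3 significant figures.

99000 L/s

Set C_mix = 0.25: (Q·0.1200 + 3890·3.560) / (Q + 3890) = 0.25
→ Q = 3890·(3.560 − 0.25)/(0.25 − 0.1200) = 99050 L/s.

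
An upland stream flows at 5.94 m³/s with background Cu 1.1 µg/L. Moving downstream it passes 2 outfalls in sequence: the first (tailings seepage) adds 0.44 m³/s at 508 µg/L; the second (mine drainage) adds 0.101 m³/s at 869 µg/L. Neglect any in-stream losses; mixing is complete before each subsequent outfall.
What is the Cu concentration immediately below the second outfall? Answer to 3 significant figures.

Outfall 1: combined Q = 6.380 m³/s; C = (5.940·1.100 + 0.4400·508.0)/6.380 = 36.06 µg/L.
Outfall 2: combined Q = 6.481 m³/s; C = (6.380·36.06 + 0.1010·869.0)/6.481 = 49.04 µg/L.

49.0 µg/L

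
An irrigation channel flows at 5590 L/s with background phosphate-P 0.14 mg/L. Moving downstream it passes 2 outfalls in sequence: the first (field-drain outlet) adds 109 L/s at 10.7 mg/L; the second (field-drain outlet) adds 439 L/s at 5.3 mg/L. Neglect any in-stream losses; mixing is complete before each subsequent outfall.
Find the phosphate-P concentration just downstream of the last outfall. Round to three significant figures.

Outfall 1: combined Q = 5699 L/s; C = (5590·0.1400 + 109.0·10.70)/5699 = 0.3420 mg/L.
Outfall 2: combined Q = 6138 L/s; C = (5699·0.3420 + 439.0·5.300)/6138 = 0.6966 mg/L.

0.697 mg/L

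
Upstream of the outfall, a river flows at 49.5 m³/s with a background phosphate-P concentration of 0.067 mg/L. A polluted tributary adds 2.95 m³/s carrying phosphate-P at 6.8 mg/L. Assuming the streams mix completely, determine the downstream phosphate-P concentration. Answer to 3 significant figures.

0.446 mg/L

Conservation of mass: C = (49.50·0.06700 + 2.950·6.800) / 52.45 = 23.38/52.45 = 0.4457 mg/L.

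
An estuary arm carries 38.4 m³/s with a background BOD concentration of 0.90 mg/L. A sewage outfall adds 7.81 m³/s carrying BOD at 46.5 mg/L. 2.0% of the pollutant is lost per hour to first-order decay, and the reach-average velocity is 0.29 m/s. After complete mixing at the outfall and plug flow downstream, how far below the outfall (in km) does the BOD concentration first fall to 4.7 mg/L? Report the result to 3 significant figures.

Conservation of mass: C = (38.40·0.9000 + 7.810·46.50) / 46.21 = 397.7/46.21 = 8.607 mg/L.
2.0%/h lost → k = −ln(1 − 0.02) = 0.02020 h⁻¹.
Set 8.607·exp(−k·t) = 4.7 → t = ln(8.607/4.7)/k = 107800 s = 29.95 h.
Distance = v·t = 0.29·107800 = 31260 m = 31.26 km.

31.3 km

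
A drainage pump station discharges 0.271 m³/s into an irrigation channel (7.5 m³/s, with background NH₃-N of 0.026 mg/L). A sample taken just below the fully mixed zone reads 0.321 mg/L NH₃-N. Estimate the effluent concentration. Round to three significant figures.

Mass balance: 7.500·0.02600 + 0.2710·Cₑ = 7.771·0.3210
→ Cₑ = (7.771·0.3210 − 7.500·0.02600) / 0.2710 = 8.485 mg/L.

8.49 mg/L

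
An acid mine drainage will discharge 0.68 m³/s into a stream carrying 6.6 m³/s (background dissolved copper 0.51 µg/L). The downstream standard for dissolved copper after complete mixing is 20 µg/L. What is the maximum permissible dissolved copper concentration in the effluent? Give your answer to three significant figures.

209 µg/L

At the limit, (Qr·Cr + Qe·Cₑ)/(Qr + Qe) = 20:
Cₑ = (7.280·20 − 6.600·0.5100) / 0.6800 = 209.2 µg/L.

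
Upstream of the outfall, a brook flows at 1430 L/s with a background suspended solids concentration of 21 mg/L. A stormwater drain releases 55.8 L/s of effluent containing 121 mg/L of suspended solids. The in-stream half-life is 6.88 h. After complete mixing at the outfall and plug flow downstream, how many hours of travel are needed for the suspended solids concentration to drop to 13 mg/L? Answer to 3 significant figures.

Flow-weighted average: C = (1430·21.00 + 55.80·121.0) / 1486 = 36780/1486 = 24.76 mg/L.
Half-life 6.88 h → k = ln 2 / 6.88 = 0.1007 h⁻¹ = 2.418 d⁻¹.
24.76·exp(−k·t) = 13 → t = ln(24.76/13)/k = 23020 s = 6.393 h.

6.39 h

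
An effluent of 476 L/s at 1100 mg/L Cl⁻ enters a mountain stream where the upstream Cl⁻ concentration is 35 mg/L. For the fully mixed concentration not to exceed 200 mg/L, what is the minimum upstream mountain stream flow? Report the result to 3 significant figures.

Set C_mix = 200: (Q·35.00 + 476.0·1100) / (Q + 476.0) = 200
→ Q = 476.0·(1100 − 200)/(200 − 35.00) = 2596 L/s.

2600 L/s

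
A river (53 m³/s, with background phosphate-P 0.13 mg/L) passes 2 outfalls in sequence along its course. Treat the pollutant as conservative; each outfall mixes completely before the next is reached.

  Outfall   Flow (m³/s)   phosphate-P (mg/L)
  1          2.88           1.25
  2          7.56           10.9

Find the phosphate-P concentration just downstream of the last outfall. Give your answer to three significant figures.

Outfall 1: combined Q = 55.88 m³/s; C = (53.00·0.1300 + 2.880·1.250)/55.88 = 0.1877 mg/L.
Outfall 2: combined Q = 63.44 m³/s; C = (55.88·0.1877 + 7.560·10.90)/63.44 = 1.464 mg/L.

1.46 mg/L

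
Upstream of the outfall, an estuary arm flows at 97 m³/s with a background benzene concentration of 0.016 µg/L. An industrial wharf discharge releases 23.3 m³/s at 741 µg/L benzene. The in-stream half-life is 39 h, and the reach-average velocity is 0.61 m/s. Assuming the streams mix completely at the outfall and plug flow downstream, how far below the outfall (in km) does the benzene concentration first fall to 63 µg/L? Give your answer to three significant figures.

Mixed concentration C = ΣQC/ΣQ = (97.00·0.01600 + 23.30·741.0) / 120.3 = 17270/120.3 = 143.5 µg/L.
Half-life 39 h → k = ln 2 / 39 = 0.01777 h⁻¹ = 0.4266 d⁻¹.
Set 143.5·exp(−k·t) = 63 → t = ln(143.5/63)/k = 166800 s = 46.33 h.
Distance = v·t = 0.61·166800 = 101700 m = 101.7 km.

102 km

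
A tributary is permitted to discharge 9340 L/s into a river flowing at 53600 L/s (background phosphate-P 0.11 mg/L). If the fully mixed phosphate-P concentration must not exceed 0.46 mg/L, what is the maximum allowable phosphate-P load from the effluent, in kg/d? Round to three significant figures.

1990 kg/d

Mass balance at the limit: 53600·0.1100 + 9340·Cₑ = 62940·0.46 → Cₑ = 2.469 mg/L.
9340 L/s = 9.340 m³/s. Load = 9.340 m³/s × 2.469 g/m³ × 86 400 s/d = 1992 kg/d.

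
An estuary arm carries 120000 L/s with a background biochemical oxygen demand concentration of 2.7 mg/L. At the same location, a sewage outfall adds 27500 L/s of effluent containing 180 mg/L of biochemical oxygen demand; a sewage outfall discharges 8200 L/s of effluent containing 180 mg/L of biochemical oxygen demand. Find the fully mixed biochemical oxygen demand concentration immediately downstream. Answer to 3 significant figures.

Flow-weighted average: C = (120000·2.700 + 27500·180.0 + 8200·180.0) / 155700 = 6750000/155700 = 43.35 mg/L.

43.4 mg/L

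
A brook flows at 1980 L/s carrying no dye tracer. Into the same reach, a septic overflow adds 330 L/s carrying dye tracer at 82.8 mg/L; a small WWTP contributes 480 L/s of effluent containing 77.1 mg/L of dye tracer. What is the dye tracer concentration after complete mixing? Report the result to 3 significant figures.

23.1 mg/L

Mixed concentration C = ΣQC/ΣQ = (1980·0 + 330.0·82.80 + 480.0·77.10) / 2790 = 64330/2790 = 23.06 mg/L.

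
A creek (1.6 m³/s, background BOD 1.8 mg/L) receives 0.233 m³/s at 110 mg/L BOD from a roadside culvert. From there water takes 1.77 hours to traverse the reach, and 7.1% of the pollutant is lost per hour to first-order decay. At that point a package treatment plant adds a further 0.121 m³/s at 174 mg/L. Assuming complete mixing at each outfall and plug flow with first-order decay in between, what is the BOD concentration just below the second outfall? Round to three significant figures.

Conservation of mass: C = (1.600·1.800 + 0.2330·110.0) / 1.833 = 28.51/1.833 = 15.55 mg/L; combined flow 1.833 m³/s.
7.1%/h lost → k = −ln(1 − 0.071) = 0.07365 h⁻¹.
After decay, C = 15.55 × e^(−kt) = 15.55 × 0.8778 = 13.65 mg/L.
At the second outfall, C = (1.833·13.65 + 0.1210·174.0) / (1.833 + 0.1210) = 23.58 mg/L.

23.6 mg/L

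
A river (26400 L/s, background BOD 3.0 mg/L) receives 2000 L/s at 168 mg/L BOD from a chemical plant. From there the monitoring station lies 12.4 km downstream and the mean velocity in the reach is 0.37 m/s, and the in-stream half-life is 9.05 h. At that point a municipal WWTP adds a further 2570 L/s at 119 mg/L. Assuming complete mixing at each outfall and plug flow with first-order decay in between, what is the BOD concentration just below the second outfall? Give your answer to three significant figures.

16.4 mg/L

Flow-weighted average: C = (26400·3.000 + 2000·168.0) / 28400 = 415200/28400 = 14.62 mg/L; combined flow 28400 L/s.
Travel time t = 12.4·1000 / 0.37 = 33510 s = 9.309 h.
Half-life 9.05 h → k = ln 2 / 9.05 = 0.07659 h⁻¹ = 1.838 d⁻¹.
Applying C = C₀e^(−kt): 14.62 × 0.4902 = 7.166 mg/L.
At the second outfall, C = (28400·7.166 + 2570·119.0) / (28400 + 2570) = 16.45 mg/L.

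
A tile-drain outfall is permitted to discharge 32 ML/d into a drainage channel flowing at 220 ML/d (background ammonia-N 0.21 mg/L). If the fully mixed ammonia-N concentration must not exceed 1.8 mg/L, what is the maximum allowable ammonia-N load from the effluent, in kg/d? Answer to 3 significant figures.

Mass balance at the limit: 220.0·0.2100 + 32.00·Cₑ = 252.0·1.8 → Cₑ = 12.73 mg/L.
32.00 ML/d = 0.3704 m³/s. Load = 0.3704 m³/s × 12.73 g/m³ × 86 400 s/d = 407.4 kg/d.

407 kg/d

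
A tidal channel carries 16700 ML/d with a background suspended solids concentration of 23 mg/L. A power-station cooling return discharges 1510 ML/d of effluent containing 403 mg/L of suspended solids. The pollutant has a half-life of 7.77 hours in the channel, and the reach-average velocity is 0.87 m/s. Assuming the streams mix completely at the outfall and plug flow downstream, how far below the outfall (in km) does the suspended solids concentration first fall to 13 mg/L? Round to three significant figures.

Flow-weighted average: C = (16700·23.00 + 1510·403.0) / 18210 = 992600/18210 = 54.51 mg/L.
Half-life 7.77 h → k = ln 2 / 7.77 = 0.08921 h⁻¹ = 2.141 d⁻¹.
Set 54.51·exp(−k·t) = 13 → t = ln(54.51/13)/k = 57850 s = 16.07 h.
Distance = v·t = 0.87·57850 = 50330 m = 50.33 km.

50.3 km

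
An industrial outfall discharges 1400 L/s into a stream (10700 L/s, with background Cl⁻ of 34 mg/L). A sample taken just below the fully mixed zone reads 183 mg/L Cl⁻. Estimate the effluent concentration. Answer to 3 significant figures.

Mass balance: 10700·34.00 + 1400·Cₑ = 12100·183.0
→ Cₑ = (12100·183.0 − 10700·34.00) / 1400 = 1322 mg/L.

1320 mg/L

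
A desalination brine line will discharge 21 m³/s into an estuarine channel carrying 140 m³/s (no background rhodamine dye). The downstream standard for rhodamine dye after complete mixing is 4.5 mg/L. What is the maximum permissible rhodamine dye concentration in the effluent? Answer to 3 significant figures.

34.5 mg/L

At the limit, (Qr·Cr + Qe·Cₑ)/(Qr + Qe) = 4.5:
Cₑ = (161.0·4.5 − 140.0·0) / 21.00 = 34.50 mg/L.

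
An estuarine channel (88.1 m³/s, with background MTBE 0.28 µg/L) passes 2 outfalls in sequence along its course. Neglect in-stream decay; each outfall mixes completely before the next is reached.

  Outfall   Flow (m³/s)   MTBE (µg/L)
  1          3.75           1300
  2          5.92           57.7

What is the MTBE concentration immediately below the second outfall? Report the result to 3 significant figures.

Below outfall 1: Q → 91.85 m³/s, C = (88.10·0.2800 + 3.750·1300)/91.85 = 53.34 µg/L.
Below outfall 2: Q → 97.77 m³/s, C = (91.85·53.34 + 5.920·57.70)/97.77 = 53.61 µg/L.

53.6 µg/L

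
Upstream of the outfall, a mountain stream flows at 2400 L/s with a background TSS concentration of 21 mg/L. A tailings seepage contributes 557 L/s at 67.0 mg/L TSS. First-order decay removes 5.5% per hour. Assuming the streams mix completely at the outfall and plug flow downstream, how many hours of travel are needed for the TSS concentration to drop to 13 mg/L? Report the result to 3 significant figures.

14.6 h

Mixed concentration C = ΣQC/ΣQ = (2400·21.00 + 557.0·67.00) / 2957 = 87720/2957 = 29.66 mg/L.
5.5%/h lost → k = −ln(1 − 0.055) = 0.05657 h⁻¹.
29.66·exp(−k·t) = 13 → t = ln(29.66/13)/k = 52500 s = 14.58 h.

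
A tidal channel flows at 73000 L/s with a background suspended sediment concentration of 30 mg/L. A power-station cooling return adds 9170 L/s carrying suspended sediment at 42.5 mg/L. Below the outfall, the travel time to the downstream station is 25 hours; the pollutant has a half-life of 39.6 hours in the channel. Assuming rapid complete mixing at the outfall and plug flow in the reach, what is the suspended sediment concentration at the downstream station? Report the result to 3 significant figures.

Mixed concentration C = ΣQC/ΣQ = (73000·30.00 + 9170·42.50) / 82170 = 2580000/82170 = 31.39 mg/L.
Half-life 39.6 h → k = ln 2 / 39.6 = 0.01750 h⁻¹ = 0.4201 d⁻¹.
After decay, C = 31.39 × e^(−kt) = 31.39 × 0.6456 = 20.27 mg/L.

20.3 mg/L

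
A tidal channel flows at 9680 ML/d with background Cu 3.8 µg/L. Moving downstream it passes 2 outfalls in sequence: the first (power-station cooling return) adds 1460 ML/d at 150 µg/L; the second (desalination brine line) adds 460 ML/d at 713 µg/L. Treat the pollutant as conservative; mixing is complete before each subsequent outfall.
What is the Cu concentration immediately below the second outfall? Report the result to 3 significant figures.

After outfall 1: Q = 9680 + 1460 = 11140 ML/d; C = (9680·3.800 + 1460·150.0)/11140 = 22.96 µg/L.
After outfall 2: Q = 11140 + 460.0 = 11600 ML/d; C = (11140·22.96 + 460.0·713.0)/11600 = 50.32 µg/L.

50.3 µg/L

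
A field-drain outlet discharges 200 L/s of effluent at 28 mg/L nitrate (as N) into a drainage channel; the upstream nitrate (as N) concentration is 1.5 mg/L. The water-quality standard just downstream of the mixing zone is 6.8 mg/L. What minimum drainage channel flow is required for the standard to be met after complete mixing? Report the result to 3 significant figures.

Set C_mix = 6.8: (Q·1.500 + 200.0·28.00) / (Q + 200.0) = 6.8
→ Q = 200.0·(28.00 − 6.8)/(6.8 − 1.500) = 800.0 L/s.

800 L/s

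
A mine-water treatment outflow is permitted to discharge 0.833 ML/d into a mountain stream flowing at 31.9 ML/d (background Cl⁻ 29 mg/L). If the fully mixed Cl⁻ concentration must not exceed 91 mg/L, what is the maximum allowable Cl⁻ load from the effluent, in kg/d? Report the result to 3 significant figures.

2050 kg/d

Mass balance at the limit: 31.90·29.00 + 0.8330·Cₑ = 32.73·91 → Cₑ = 2465 mg/L.
0.8330 ML/d = 0.009641 m³/s. Load = 0.009641 m³/s × 2465 g/m³ × 86 400 s/d = 2054 kg/d.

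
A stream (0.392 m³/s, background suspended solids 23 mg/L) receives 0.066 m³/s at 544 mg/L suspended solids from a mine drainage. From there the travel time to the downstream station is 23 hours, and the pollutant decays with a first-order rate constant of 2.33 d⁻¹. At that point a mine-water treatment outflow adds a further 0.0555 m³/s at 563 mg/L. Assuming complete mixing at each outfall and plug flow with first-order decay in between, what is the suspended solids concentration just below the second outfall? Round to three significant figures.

After mixing, C = (0.3920·23.00 + 0.06600·544.0) / 0.4580 = 44.92/0.4580 = 98.08 mg/L; combined flow 0.4580 m³/s.
Applying C = C₀e^(−kt): 98.08 × 0.1072 = 10.52 mg/L.
At the second outfall, C = (0.4580·10.52 + 0.05550·563.0) / (0.4580 + 0.05550) = 70.23 mg/L.

70.2 mg/L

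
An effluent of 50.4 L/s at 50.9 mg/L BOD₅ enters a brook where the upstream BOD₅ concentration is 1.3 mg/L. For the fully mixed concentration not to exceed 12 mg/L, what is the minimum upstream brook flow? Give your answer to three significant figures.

Set C_mix = 12: (Q·1.300 + 50.40·50.90) / (Q + 50.40) = 12
→ Q = 50.40·(50.90 − 12)/(12 − 1.300) = 183.2 L/s.

183 L/s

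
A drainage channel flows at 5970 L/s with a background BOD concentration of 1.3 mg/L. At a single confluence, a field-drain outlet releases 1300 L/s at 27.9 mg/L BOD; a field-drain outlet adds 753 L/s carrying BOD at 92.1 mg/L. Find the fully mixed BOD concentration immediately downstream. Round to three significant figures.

Mixed concentration C = ΣQC/ΣQ = (5970·1.300 + 1300·27.90 + 753.0·92.10) / 8023 = 113400/8023 = 14.13 mg/L.

14.1 mg/L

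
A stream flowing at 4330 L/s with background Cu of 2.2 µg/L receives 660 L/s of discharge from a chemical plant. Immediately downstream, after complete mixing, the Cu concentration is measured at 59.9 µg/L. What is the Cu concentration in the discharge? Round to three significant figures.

438 µg/L

Mass balance: 4330·2.200 + 660.0·Cₑ = 4990·59.90
→ Cₑ = (4990·59.90 − 4330·2.200) / 660.0 = 438.4 µg/L.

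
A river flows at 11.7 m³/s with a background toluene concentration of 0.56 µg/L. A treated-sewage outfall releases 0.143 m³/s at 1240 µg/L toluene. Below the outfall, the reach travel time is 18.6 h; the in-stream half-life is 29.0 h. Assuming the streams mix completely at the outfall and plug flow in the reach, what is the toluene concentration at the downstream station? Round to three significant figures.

9.95 µg/L

Conservation of mass: C = (11.70·0.5600 + 0.1430·1240) / 11.84 = 183.9/11.84 = 15.53 µg/L.
Half-life 29.0 h → k = ln 2 / 29.0 = 0.02390 h⁻¹ = 0.5736 d⁻¹.
After decay, C = 15.53 × e^(−kt) = 15.53 × 0.6411 = 9.954 µg/L.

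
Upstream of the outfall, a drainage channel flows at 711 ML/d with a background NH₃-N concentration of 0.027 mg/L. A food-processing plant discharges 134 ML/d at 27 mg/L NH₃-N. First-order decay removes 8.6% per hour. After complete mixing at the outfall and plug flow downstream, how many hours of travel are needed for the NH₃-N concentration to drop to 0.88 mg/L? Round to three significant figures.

17.7 h

Mixed concentration C = ΣQC/ΣQ = (711.0·0.02700 + 134.0·27.00) / 845.0 = 3637/845.0 = 4.304 mg/L.
8.6%/h lost → k = −ln(1 − 0.086) = 0.08992 h⁻¹.
4.304·exp(−k·t) = 0.88 → t = ln(4.304/0.88)/k = 63550 s = 17.65 h.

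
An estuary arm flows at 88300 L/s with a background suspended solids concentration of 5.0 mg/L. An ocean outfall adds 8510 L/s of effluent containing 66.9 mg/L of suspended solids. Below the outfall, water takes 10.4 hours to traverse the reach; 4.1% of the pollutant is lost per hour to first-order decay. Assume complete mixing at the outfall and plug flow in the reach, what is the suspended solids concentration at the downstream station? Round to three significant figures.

6.76 mg/L

Mass balance: C = (88300·5.000 + 8510·66.90) / 96810 = 1011000/96810 = 10.44 mg/L.
4.1%/h lost → k = −ln(1 − 0.041) = 0.04186 h⁻¹.
After decay, C = 10.44 × e^(−kt) = 10.44 × 0.6470 = 6.756 mg/L.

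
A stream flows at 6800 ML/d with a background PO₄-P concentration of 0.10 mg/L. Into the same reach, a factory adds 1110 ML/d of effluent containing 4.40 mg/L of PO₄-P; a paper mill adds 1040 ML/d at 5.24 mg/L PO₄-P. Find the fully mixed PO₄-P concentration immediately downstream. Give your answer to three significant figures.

Mixed concentration C = ΣQC/ΣQ = (6800·0.1000 + 1110·4.400 + 1040·5.240) / 8950 = 11010/8950 = 1.231 mg/L.

1.23 mg/L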